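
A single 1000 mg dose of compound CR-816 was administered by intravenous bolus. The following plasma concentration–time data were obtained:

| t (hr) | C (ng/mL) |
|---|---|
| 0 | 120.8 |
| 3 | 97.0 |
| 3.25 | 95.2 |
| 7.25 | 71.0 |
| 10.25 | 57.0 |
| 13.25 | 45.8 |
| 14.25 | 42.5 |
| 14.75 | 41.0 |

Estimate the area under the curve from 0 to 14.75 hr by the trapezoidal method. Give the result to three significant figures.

AUC = 1090 ng/mL·hr

Trapezoidal AUC_0→14.75:
  [0→3]: (120.8+97.0)/2 × 3 = 326.7
  [3→3.25]: (97.0+95.2)/2 × 0.25 = 24.025
  [3.25→7.25]: (95.2+71.0)/2 × 4 = 332.4
  [7.25→10.25]: (71.0+57.0)/2 × 3 = 192.0
  [10.25→13.25]: (57.0+45.8)/2 × 3 = 154.2
  [13.25→14.25]: (45.8+42.5)/2 × 1 = 44.15
  [14.25→14.75]: (42.5+41.0)/2 × 0.5 = 20.875
  Sum = 1094.35 ng/mL·hr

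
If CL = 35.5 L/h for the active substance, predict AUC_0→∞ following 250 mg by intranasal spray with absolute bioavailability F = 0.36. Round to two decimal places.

AUC = 2.54 mg/L·h

AUC_0→∞ = F × Dose / CL
        = 0.36 × 250 / 35.5 = 2.53521 mg/L·h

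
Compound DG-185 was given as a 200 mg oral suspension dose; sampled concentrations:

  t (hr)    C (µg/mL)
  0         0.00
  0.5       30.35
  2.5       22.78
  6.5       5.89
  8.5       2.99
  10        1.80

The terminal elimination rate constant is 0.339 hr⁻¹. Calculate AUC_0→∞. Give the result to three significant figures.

Trapezoidal AUC_0→10:
  [0→0.5]: (0.00+30.35)/2 × 0.5 = 7.5875
  [0.5→2.5]: (30.35+22.78)/2 × 2 = 53.13
  [2.5→6.5]: (22.78+5.89)/2 × 4 = 57.34
  [6.5→8.5]: (5.89+2.99)/2 × 2 = 8.88
  [8.5→10]: (2.99+1.80)/2 × 1.5 = 3.5925
  Sum = 130.53 µg/mL·hr
Extrapolated tail: C_last / k_e = 1.80 / 0.339 = 5.310
AUC_0→∞ = 130.53 + 5.310 = 135.84 µg/mL·hr

AUC = 136 µg/mL·hr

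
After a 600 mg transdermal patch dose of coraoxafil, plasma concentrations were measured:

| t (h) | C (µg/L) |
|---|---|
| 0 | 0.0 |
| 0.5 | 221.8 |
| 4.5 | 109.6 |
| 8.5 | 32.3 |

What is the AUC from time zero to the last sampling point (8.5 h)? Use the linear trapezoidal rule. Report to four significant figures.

AUC = 1002 µg/L·h

Trapezoidal AUC_0→8.5:
  [0→0.5]: (0.0+221.8)/2 × 0.5 = 55.45
  [0.5→4.5]: (221.8+109.6)/2 × 4 = 662.8
  [4.5→8.5]: (109.6+32.3)/2 × 4 = 283.8
  Sum = 1002.05 µg/L·h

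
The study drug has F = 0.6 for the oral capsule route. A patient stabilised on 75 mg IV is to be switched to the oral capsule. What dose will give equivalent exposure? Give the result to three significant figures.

D_oral = 125 mg

For equal systemic exposure: F × D_ev = D_iv
D_ev = D_iv / F = 75 / 0.6 = 125 mg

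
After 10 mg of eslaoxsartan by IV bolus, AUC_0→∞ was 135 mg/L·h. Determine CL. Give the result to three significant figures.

CL = Dose_iv / AUC_0→∞
   = 10 / 135 = 0.0740741 L/h

CL = 0.0741 L/h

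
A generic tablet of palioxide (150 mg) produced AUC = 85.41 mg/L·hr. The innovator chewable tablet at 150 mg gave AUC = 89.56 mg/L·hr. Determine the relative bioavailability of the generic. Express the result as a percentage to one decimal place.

F_rel = (AUC_test/D_test) / (AUC_ref/D_ref)
      = (85.41/150) / (89.56/150)
      = 0.5694 / 0.597067 = 0.9537 = 95.37%

F_rel = 95.4%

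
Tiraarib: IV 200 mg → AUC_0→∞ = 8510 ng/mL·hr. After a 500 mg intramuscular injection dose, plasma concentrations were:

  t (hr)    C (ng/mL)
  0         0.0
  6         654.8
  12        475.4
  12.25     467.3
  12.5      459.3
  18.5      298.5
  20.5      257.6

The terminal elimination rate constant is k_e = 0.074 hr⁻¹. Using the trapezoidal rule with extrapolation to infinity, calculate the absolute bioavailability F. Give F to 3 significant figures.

F = 0.559

Trapezoidal AUC_0→20.5 (intramuscular injection):
  [0→6]: (0.0+654.8)/2 × 6 = 1964.4
  [6→12]: (654.8+475.4)/2 × 6 = 3390.6
  [12→12.25]: (475.4+467.3)/2 × 0.25 = 117.8375
  [12.25→12.5]: (467.3+459.3)/2 × 0.25 = 115.825
  [12.5→18.5]: (459.3+298.5)/2 × 6 = 2273.4
  [18.5→20.5]: (298.5+257.6)/2 × 2 = 556.1
  Sum = 8418.1625 ng/mL·hr
Tail: C_last/k_e = 257.6/0.074 = 3481.081
AUC_0→∞ (intramuscular injection) = 8418.1625 + 3481.081 = 11899.2435 ng/mL·hr
F = (AUC_ev/D_ev)/(AUC_iv/D_iv) = (11899.2435/500)/(8510/200) = 23.798487/42.55 = 0.5593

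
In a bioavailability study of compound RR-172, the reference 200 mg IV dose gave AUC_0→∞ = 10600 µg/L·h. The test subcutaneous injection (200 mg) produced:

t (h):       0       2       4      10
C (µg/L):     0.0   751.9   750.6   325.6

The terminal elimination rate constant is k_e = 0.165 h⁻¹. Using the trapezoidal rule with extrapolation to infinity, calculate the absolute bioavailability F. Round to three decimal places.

Trapezoidal AUC_0→10 (subcutaneous injection):
  [0→2]: (0.0+751.9)/2 × 2 = 751.9
  [2→4]: (751.9+750.6)/2 × 2 = 1502.5
  [4→10]: (750.6+325.6)/2 × 6 = 3228.6
  Sum = 5483.0 µg/L·h
Tail: C_last/k_e = 325.6/0.165 = 1973.333
AUC_0→∞ (subcutaneous injection) = 5483.0 + 1973.333 = 7456.333 µg/L·h
F = (AUC_ev/D_ev)/(AUC_iv/D_iv) = (7456.333/200)/(10600/200) = 37.281665/53 = 0.7034

F = 0.703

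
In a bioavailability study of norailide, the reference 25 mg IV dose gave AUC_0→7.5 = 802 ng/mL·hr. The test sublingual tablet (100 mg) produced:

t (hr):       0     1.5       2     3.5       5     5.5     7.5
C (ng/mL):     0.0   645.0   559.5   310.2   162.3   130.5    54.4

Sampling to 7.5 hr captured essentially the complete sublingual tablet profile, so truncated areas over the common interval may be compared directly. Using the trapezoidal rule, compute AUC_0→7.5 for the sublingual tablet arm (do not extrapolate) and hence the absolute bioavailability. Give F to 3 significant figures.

F = 0.639

Trapezoidal AUC_0→7.5 (sublingual tablet):
  [0→1.5]: (0.0+645.0)/2 × 1.5 = 483.75
  [1.5→2]: (645.0+559.5)/2 × 0.5 = 301.125
  [2→3.5]: (559.5+310.2)/2 × 1.5 = 652.275
  [3.5→5]: (310.2+162.3)/2 × 1.5 = 354.375
  [5→5.5]: (162.3+130.5)/2 × 0.5 = 73.2
  [5.5→7.5]: (130.5+54.4)/2 × 2 = 184.9
  Sum = 2049.625 ng/mL·hr
F = (AUC_ev/D_ev)/(AUC_iv/D_iv) = (2049.625/100)/(802/25) = 20.49625/32.08 = 0.6389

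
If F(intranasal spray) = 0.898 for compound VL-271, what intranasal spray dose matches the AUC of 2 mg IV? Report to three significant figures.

For equal systemic exposure: F × D_ev = D_iv
D_ev = D_iv / F = 2 / 0.898 = 2.22717 mg

D_intranasal = 2.23 mg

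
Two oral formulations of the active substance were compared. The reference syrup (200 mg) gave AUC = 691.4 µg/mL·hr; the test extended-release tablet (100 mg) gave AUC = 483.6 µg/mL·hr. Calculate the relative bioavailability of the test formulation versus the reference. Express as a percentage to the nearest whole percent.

F_rel = (AUC_test/D_test) / (AUC_ref/D_ref)
      = (483.6/100) / (691.4/200)
      = 4.836 / 3.457 = 1.3989 = 139.89%

F_rel = 140%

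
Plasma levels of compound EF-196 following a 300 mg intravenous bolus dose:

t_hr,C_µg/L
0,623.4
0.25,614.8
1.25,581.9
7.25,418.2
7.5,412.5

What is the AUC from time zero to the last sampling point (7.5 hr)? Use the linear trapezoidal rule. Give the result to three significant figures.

Trapezoidal AUC_0→7.5:
  [0→0.25]: (623.4+614.8)/2 × 0.25 = 154.775
  [0.25→1.25]: (614.8+581.9)/2 × 1 = 598.35
  [1.25→7.25]: (581.9+418.2)/2 × 6 = 3000.3
  [7.25→7.5]: (418.2+412.5)/2 × 0.25 = 103.8375
  Sum = 3857.2625 µg/L·hr

AUC = 3860 µg/L·hr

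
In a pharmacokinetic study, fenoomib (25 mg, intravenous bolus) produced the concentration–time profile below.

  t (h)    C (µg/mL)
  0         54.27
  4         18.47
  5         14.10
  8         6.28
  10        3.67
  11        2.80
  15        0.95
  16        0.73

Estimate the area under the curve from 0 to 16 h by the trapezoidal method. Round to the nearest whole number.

Trapezoidal AUC_0→16:
  [0→4]: (54.27+18.47)/2 × 4 = 145.48
  [4→5]: (18.47+14.10)/2 × 1 = 16.285
  [5→8]: (14.10+6.28)/2 × 3 = 30.57
  [8→10]: (6.28+3.67)/2 × 2 = 9.95
  [10→11]: (3.67+2.80)/2 × 1 = 3.235
  [11→15]: (2.80+0.95)/2 × 4 = 7.5
  [15→16]: (0.95+0.73)/2 × 1 = 0.84
  Sum = 213.86 µg/mL·h

AUC = 214 µg/mL·h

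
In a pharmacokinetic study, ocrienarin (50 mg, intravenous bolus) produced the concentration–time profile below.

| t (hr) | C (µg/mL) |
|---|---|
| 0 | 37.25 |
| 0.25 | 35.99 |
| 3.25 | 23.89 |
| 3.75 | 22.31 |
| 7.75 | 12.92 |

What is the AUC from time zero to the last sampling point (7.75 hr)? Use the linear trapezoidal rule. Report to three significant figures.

Trapezoidal AUC_0→7.75:
  [0→0.25]: (37.25+35.99)/2 × 0.25 = 9.155
  [0.25→3.25]: (35.99+23.89)/2 × 3 = 89.82
  [3.25→3.75]: (23.89+22.31)/2 × 0.5 = 11.55
  [3.75→7.75]: (22.31+12.92)/2 × 4 = 70.46
  Sum = 180.985 µg/mL·hr

AUC = 181 µg/mL·hr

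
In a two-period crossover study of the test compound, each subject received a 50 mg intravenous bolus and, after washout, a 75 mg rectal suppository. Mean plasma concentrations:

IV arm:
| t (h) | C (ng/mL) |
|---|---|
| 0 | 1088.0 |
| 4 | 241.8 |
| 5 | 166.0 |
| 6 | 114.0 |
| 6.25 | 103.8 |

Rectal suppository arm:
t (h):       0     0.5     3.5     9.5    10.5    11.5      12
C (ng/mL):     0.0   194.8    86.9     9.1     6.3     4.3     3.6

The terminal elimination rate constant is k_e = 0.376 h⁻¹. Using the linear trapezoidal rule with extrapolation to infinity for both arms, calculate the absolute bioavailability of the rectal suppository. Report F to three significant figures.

F = 0.158

Trapezoidal AUC_0→6.25 (IV):
  [0→4]: (1088.0+241.8)/2 × 4 = 2659.6
  [4→5]: (241.8+166.0)/2 × 1 = 203.9
  [5→6]: (166.0+114.0)/2 × 1 = 140.0
  [6→6.25]: (114.0+103.8)/2 × 0.25 = 27.225
  Sum = 3030.725 ng/mL·h
IV tail: 103.8/0.376 = 276.064; AUC_iv,0→∞ = 3030.725 + 276.064 = 3306.789 ng/mL·h
Trapezoidal AUC_0→12 (rectal suppository):
  [0→0.5]: (0.0+194.8)/2 × 0.5 = 48.7
  [0.5→3.5]: (194.8+86.9)/2 × 3 = 422.55
  [3.5→9.5]: (86.9+9.1)/2 × 6 = 288.0
  [9.5→10.5]: (9.1+6.3)/2 × 1 = 7.7
  [10.5→11.5]: (6.3+4.3)/2 × 1 = 5.3
  [11.5→12]: (4.3+3.6)/2 × 0.5 = 1.975
  Sum = 774.225 ng/mL·h
rectal suppository tail: 3.6/0.376 = 9.574; AUC_ev,0→∞ = 774.225 + 9.574 = 783.799 ng/mL·h
F = (AUC_ev/D_ev)/(AUC_iv/D_iv) = (783.799/75)/(3306.789/50) = 10.4507/66.13578 = 0.1580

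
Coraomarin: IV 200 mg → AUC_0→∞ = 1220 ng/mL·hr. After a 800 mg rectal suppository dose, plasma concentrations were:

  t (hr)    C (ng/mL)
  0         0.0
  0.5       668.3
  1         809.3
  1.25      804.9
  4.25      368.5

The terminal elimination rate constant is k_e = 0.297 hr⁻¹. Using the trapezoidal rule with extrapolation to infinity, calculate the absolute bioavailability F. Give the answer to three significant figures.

Trapezoidal AUC_0→4.25 (rectal suppository):
  [0→0.5]: (0.0+668.3)/2 × 0.5 = 167.075
  [0.5→1]: (668.3+809.3)/2 × 0.5 = 369.4
  [1→1.25]: (809.3+804.9)/2 × 0.25 = 201.775
  [1.25→4.25]: (804.9+368.5)/2 × 3 = 1760.1
  Sum = 2498.35 ng/mL·hr
Tail: C_last/k_e = 368.5/0.297 = 1240.741
AUC_0→∞ (rectal suppository) = 2498.35 + 1240.741 = 3739.091 ng/mL·hr
F = (AUC_ev/D_ev)/(AUC_iv/D_iv) = (3739.091/800)/(1220/200) = 4.67386/6.1 = 0.7662

F = 0.766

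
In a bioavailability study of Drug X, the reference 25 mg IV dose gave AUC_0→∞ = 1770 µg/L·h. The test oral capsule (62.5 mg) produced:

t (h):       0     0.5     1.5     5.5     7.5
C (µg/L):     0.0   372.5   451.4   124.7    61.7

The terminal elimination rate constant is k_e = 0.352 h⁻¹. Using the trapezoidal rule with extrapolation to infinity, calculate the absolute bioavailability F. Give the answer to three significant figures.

Trapezoidal AUC_0→7.5 (oral capsule):
  [0→0.5]: (0.0+372.5)/2 × 0.5 = 93.125
  [0.5→1.5]: (372.5+451.4)/2 × 1 = 411.95
  [1.5→5.5]: (451.4+124.7)/2 × 4 = 1152.2
  [5.5→7.5]: (124.7+61.7)/2 × 2 = 186.4
  Sum = 1843.675 µg/L·h
Tail: C_last/k_e = 61.7/0.352 = 175.284
AUC_0→∞ (oral capsule) = 1843.675 + 175.284 = 2018.959 µg/L·h
F = (AUC_ev/D_ev)/(AUC_iv/D_iv) = (2018.959/62.5)/(1770/25) = 32.303344/70.8 = 0.4563

F = 0.456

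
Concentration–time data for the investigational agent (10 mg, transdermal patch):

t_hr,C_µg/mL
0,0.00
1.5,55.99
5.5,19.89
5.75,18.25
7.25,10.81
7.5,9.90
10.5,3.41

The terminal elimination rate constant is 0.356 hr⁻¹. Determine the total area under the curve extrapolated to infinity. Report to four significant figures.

Trapezoidal AUC_0→10.5:
  [0→1.5]: (0.00+55.99)/2 × 1.5 = 41.9925
  [1.5→5.5]: (55.99+19.89)/2 × 4 = 151.76
  [5.5→5.75]: (19.89+18.25)/2 × 0.25 = 4.7675
  [5.75→7.25]: (18.25+10.81)/2 × 1.5 = 21.795
  [7.25→7.5]: (10.81+9.90)/2 × 0.25 = 2.58875
  [7.5→10.5]: (9.90+3.41)/2 × 3 = 19.965
  Sum = 242.86875 µg/mL·hr
Extrapolated tail: C_last / k_e = 3.41 / 0.356 = 9.579
AUC_0→∞ = 242.86875 + 9.579 = 252.44775 µg/mL·hr

AUC = 252.4 µg/mL·hr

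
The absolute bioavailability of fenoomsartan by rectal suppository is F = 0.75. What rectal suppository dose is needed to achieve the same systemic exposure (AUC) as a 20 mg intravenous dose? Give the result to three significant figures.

D_rectal = 26.7 mg

For equal systemic exposure: F × D_ev = D_iv
D_ev = D_iv / F = 20 / 0.75 = 26.6667 mg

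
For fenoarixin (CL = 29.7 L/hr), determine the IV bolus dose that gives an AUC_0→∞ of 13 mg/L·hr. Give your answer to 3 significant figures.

Dose = 386 mg

Dose_iv = CL × AUC_0→∞
     = 29.7 × 13 = 386.1 mg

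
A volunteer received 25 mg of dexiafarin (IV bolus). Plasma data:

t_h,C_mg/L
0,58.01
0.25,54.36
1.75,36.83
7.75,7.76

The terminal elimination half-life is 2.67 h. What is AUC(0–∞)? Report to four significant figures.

AUC = 246.1 mg/L·h

Trapezoidal AUC_0→7.75:
  [0→0.25]: (58.01+54.36)/2 × 0.25 = 14.04625
  [0.25→1.75]: (54.36+36.83)/2 × 1.5 = 68.3925
  [1.75→7.75]: (36.83+7.76)/2 × 6 = 133.77
  Sum = 216.20875 mg/L·h
k_e = ln2 / t½ = 0.693147 / 2.67 = 0.2596 h^-1
Extrapolated tail: C_last / k_e = 7.76 / 0.2596 = 29.892
AUC_0→∞ = 216.20875 + 29.892 = 246.10075 mg/L·h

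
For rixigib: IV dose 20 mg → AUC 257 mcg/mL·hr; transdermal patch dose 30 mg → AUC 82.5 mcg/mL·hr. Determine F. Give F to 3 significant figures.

F = 0.214

F = (AUC_ev / D_ev) / (AUC_iv / D_iv)
  = (82.5/30) / (257/20)
  = 2.75 / 12.85 = 0.2140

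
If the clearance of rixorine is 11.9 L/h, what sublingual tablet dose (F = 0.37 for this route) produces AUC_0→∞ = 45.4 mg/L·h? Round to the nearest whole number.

Dose = CL × AUC_0→∞ / F
     = 11.9 × 45.4 / 0.37 = 1460.16 mg

Dose = 1460 mg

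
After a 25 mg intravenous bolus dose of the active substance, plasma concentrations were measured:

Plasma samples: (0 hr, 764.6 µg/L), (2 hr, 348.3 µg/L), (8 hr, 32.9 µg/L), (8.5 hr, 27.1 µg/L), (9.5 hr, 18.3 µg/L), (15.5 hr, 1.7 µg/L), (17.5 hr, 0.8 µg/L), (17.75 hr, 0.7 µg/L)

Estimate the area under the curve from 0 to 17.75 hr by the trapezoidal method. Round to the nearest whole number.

AUC = 2357 µg/L·hr

Trapezoidal AUC_0→17.75:
  [0→2]: (764.6+348.3)/2 × 2 = 1112.9
  [2→8]: (348.3+32.9)/2 × 6 = 1143.6
  [8→8.5]: (32.9+27.1)/2 × 0.5 = 15.0
  [8.5→9.5]: (27.1+18.3)/2 × 1 = 22.7
  [9.5→15.5]: (18.3+1.7)/2 × 6 = 60.0
  [15.5→17.5]: (1.7+0.8)/2 × 2 = 2.5
  [17.5→17.75]: (0.8+0.7)/2 × 0.25 = 0.1875
  Sum = 2356.8875 µg/L·hr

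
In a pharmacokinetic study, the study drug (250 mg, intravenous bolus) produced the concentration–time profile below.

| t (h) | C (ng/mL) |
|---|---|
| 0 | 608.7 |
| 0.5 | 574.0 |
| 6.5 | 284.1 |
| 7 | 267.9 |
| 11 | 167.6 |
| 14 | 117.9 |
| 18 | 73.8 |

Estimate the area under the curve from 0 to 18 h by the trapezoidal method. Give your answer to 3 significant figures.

Trapezoidal AUC_0→18:
  [0→0.5]: (608.7+574.0)/2 × 0.5 = 295.675
  [0.5→6.5]: (574.0+284.1)/2 × 6 = 2574.3
  [6.5→7]: (284.1+267.9)/2 × 0.5 = 138.0
  [7→11]: (267.9+167.6)/2 × 4 = 871.0
  [11→14]: (167.6+117.9)/2 × 3 = 428.25
  [14→18]: (117.9+73.8)/2 × 4 = 383.4
  Sum = 4690.625 ng/mL·h

AUC = 4690 ng/mL·h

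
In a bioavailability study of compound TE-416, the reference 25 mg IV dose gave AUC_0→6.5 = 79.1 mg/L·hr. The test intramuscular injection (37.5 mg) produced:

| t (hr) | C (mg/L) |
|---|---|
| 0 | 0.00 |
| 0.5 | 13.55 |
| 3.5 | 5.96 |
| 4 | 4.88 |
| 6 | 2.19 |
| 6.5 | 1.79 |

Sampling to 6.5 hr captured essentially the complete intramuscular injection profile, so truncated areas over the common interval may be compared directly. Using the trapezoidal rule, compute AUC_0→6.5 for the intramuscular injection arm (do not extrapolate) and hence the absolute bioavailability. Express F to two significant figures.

F = 0.37

Trapezoidal AUC_0→6.5 (intramuscular injection):
  [0→0.5]: (0.00+13.55)/2 × 0.5 = 3.3875
  [0.5→3.5]: (13.55+5.96)/2 × 3 = 29.265
  [3.5→4]: (5.96+4.88)/2 × 0.5 = 2.71
  [4→6]: (4.88+2.19)/2 × 2 = 7.07
  [6→6.5]: (2.19+1.79)/2 × 0.5 = 0.995
  Sum = 43.4275 mg/L·hr
F = (AUC_ev/D_ev)/(AUC_iv/D_iv) = (43.4275/37.5)/(79.1/25) = 1.15807/3.164 = 0.3660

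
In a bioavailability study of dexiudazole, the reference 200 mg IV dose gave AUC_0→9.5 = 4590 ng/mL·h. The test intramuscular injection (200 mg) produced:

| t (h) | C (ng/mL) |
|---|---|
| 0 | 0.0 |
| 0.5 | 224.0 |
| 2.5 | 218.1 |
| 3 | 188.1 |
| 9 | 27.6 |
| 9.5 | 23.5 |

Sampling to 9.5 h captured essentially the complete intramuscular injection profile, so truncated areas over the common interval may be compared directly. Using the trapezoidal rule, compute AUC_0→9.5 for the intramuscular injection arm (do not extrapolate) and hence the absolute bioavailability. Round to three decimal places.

Trapezoidal AUC_0→9.5 (intramuscular injection):
  [0→0.5]: (0.0+224.0)/2 × 0.5 = 56.0
  [0.5→2.5]: (224.0+218.1)/2 × 2 = 442.1
  [2.5→3]: (218.1+188.1)/2 × 0.5 = 101.55
  [3→9]: (188.1+27.6)/2 × 6 = 647.1
  [9→9.5]: (27.6+23.5)/2 × 0.5 = 12.775
  Sum = 1259.525 ng/mL·h
F = (AUC_ev/D_ev)/(AUC_iv/D_iv) = (1259.525/200)/(4590/200) = 6.297625/22.95 = 0.2744

F = 0.274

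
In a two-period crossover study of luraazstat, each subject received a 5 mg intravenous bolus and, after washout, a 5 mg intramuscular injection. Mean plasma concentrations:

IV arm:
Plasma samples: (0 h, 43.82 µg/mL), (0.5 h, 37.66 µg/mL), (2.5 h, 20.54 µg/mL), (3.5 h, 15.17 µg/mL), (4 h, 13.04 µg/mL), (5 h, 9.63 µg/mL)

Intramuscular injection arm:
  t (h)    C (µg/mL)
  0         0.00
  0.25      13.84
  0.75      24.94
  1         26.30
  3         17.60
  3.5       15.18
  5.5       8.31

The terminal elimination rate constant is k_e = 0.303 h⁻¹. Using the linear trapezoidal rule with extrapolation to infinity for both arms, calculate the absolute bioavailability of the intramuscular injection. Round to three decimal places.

Trapezoidal AUC_0→5 (IV):
  [0→0.5]: (43.82+37.66)/2 × 0.5 = 20.37
  [0.5→2.5]: (37.66+20.54)/2 × 2 = 58.2
  [2.5→3.5]: (20.54+15.17)/2 × 1 = 17.855
  [3.5→4]: (15.17+13.04)/2 × 0.5 = 7.0525
  [4→5]: (13.04+9.63)/2 × 1 = 11.335
  Sum = 114.8125 µg/mL·h
IV tail: 9.63/0.303 = 31.782; AUC_iv,0→∞ = 114.8125 + 31.782 = 146.5945 µg/mL·h
Trapezoidal AUC_0→5.5 (intramuscular injection):
  [0→0.25]: (0.00+13.84)/2 × 0.25 = 1.73
  [0.25→0.75]: (13.84+24.94)/2 × 0.5 = 9.695
  [0.75→1]: (24.94+26.30)/2 × 0.25 = 6.405
  [1→3]: (26.30+17.60)/2 × 2 = 43.9
  [3→3.5]: (17.60+15.18)/2 × 0.5 = 8.195
  [3.5→5.5]: (15.18+8.31)/2 × 2 = 23.49
  Sum = 93.415 µg/mL·h
intramuscular injection tail: 8.31/0.303 = 27.426; AUC_ev,0→∞ = 93.415 + 27.426 = 120.841 µg/mL·h
F = (AUC_ev/D_ev)/(AUC_iv/D_iv) = (120.841/5)/(146.5945/5) = 24.1682/29.3189 = 0.8243

F = 0.824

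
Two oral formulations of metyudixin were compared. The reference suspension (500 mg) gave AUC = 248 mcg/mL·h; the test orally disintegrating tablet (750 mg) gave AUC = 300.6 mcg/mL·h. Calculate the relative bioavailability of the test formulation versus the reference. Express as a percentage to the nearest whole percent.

F_rel = 81%

F_rel = (AUC_test/D_test) / (AUC_ref/D_ref)
      = (300.6/750) / (248/500)
      = 0.4008 / 0.496 = 0.8081 = 80.81%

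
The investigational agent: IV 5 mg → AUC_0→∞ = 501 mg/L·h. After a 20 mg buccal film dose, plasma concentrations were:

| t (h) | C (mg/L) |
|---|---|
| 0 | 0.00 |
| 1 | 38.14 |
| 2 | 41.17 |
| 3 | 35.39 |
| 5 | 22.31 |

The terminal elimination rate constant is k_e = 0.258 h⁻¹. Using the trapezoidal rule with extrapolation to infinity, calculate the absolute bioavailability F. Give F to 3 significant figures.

F = 0.120

Trapezoidal AUC_0→5 (buccal film):
  [0→1]: (0.00+38.14)/2 × 1 = 19.07
  [1→2]: (38.14+41.17)/2 × 1 = 39.655
  [2→3]: (41.17+35.39)/2 × 1 = 38.28
  [3→5]: (35.39+22.31)/2 × 2 = 57.7
  Sum = 154.705 mg/L·h
Tail: C_last/k_e = 22.31/0.258 = 86.473
AUC_0→∞ (buccal film) = 154.705 + 86.473 = 241.178 mg/L·h
F = (AUC_ev/D_ev)/(AUC_iv/D_iv) = (241.178/20)/(501/5) = 12.0589/100.2 = 0.1203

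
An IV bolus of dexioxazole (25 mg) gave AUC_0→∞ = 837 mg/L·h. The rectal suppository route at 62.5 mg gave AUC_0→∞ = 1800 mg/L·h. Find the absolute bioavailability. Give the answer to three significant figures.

F = (AUC_ev / D_ev) / (AUC_iv / D_iv)
  = (1800/62.5) / (837/25)
  = 28.8 / 33.48 = 0.8602

F = 0.860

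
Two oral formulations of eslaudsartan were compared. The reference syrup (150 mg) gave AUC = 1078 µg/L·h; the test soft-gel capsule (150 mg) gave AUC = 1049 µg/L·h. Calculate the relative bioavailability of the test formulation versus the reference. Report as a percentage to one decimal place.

F_rel = 97.3%

F_rel = (AUC_test/D_test) / (AUC_ref/D_ref)
      = (1049/150) / (1078/150)
      = 6.99333 / 7.18667 = 0.9731 = 97.31%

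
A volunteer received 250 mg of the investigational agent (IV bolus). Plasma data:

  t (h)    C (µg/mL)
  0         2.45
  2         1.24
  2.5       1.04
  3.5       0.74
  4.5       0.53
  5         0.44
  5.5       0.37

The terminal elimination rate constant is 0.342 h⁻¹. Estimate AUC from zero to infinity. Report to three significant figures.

AUC = 7.31 µg/mL·h

Trapezoidal AUC_0→5.5:
  [0→2]: (2.45+1.24)/2 × 2 = 3.69
  [2→2.5]: (1.24+1.04)/2 × 0.5 = 0.57
  [2.5→3.5]: (1.04+0.74)/2 × 1 = 0.89
  [3.5→4.5]: (0.74+0.53)/2 × 1 = 0.635
  [4.5→5]: (0.53+0.44)/2 × 0.5 = 0.2425
  [5→5.5]: (0.44+0.37)/2 × 0.5 = 0.2025
  Sum = 6.23 µg/mL·h
Extrapolated tail: C_last / k_e = 0.37 / 0.342 = 1.082
AUC_0→∞ = 6.23 + 1.082 = 7.312 µg/mL·h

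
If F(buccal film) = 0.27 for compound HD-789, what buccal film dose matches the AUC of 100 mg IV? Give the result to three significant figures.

For equal systemic exposure: F × D_ev = D_iv
D_ev = D_iv / F = 100 / 0.27 = 370.37 mg

D_buccal = 370 mg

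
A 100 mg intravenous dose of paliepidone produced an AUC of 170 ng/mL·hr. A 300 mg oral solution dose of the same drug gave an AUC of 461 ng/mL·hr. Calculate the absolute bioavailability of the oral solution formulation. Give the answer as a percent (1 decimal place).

F = 90.4%

F = (AUC_ev / D_ev) / (AUC_iv / D_iv)
  = (461/300) / (170/100)
  = 1.53667 / 1.7 = 0.9039
  = 90.39%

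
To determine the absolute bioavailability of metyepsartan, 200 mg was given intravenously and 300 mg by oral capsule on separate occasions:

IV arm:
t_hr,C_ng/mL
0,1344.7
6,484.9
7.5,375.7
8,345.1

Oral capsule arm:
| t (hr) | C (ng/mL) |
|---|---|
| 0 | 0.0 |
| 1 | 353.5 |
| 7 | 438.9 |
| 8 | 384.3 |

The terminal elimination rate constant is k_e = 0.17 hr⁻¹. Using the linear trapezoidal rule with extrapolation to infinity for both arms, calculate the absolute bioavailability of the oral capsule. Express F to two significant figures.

F = 0.42

Trapezoidal AUC_0→8 (IV):
  [0→6]: (1344.7+484.9)/2 × 6 = 5488.8
  [6→7.5]: (484.9+375.7)/2 × 1.5 = 645.45
  [7.5→8]: (375.7+345.1)/2 × 0.5 = 180.2
  Sum = 6314.45 ng/mL·hr
IV tail: 345.1/0.17 = 2030.000; AUC_iv,0→∞ = 6314.45 + 2030.000 = 8344.45 ng/mL·hr
Trapezoidal AUC_0→8 (oral capsule):
  [0→1]: (0.0+353.5)/2 × 1 = 176.75
  [1→7]: (353.5+438.9)/2 × 6 = 2377.2
  [7→8]: (438.9+384.3)/2 × 1 = 411.6
  Sum = 2965.55 ng/mL·hr
oral capsule tail: 384.3/0.17 = 2260.588; AUC_ev,0→∞ = 2965.55 + 2260.588 = 5226.138 ng/mL·hr
F = (AUC_ev/D_ev)/(AUC_iv/D_iv) = (5226.138/300)/(8344.45/200) = 17.42046/41.72225 = 0.4175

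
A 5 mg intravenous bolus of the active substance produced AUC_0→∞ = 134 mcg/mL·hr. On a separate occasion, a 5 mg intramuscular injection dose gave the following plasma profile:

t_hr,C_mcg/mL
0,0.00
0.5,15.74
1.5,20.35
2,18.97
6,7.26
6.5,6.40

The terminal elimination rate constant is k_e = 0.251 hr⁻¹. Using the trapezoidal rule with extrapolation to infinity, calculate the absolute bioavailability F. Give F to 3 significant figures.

F = 0.845

Trapezoidal AUC_0→6.5 (intramuscular injection):
  [0→0.5]: (0.00+15.74)/2 × 0.5 = 3.935
  [0.5→1.5]: (15.74+20.35)/2 × 1 = 18.045
  [1.5→2]: (20.35+18.97)/2 × 0.5 = 9.83
  [2→6]: (18.97+7.26)/2 × 4 = 52.46
  [6→6.5]: (7.26+6.40)/2 × 0.5 = 3.415
  Sum = 87.685 mcg/mL·hr
Tail: C_last/k_e = 6.40/0.251 = 25.498
AUC_0→∞ (intramuscular injection) = 87.685 + 25.498 = 113.183 mcg/mL·hr
F = (AUC_ev/D_ev)/(AUC_iv/D_iv) = (113.183/5)/(134/5) = 22.6366/26.8 = 0.8446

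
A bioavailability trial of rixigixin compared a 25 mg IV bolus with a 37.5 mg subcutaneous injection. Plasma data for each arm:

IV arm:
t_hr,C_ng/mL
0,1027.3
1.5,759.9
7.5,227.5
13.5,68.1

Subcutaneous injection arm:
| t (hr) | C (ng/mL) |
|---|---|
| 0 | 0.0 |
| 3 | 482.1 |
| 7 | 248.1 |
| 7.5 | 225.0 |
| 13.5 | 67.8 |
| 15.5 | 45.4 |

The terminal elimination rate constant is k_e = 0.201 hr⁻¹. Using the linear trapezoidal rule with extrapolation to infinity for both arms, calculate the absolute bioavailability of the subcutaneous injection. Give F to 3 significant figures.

F = 0.424

Trapezoidal AUC_0→13.5 (IV):
  [0→1.5]: (1027.3+759.9)/2 × 1.5 = 1340.4
  [1.5→7.5]: (759.9+227.5)/2 × 6 = 2962.2
  [7.5→13.5]: (227.5+68.1)/2 × 6 = 886.8
  Sum = 5189.4 ng/mL·hr
IV tail: 68.1/0.201 = 338.806; AUC_iv,0→∞ = 5189.4 + 338.806 = 5528.206 ng/mL·hr
Trapezoidal AUC_0→15.5 (subcutaneous injection):
  [0→3]: (0.0+482.1)/2 × 3 = 723.15
  [3→7]: (482.1+248.1)/2 × 4 = 1460.4
  [7→7.5]: (248.1+225.0)/2 × 0.5 = 118.275
  [7.5→13.5]: (225.0+67.8)/2 × 6 = 878.4
  [13.5→15.5]: (67.8+45.4)/2 × 2 = 113.2
  Sum = 3293.425 ng/mL·hr
subcutaneous injection tail: 45.4/0.201 = 225.871; AUC_ev,0→∞ = 3293.425 + 225.871 = 3519.296 ng/mL·hr
F = (AUC_ev/D_ev)/(AUC_iv/D_iv) = (3519.296/37.5)/(5528.206/25) = 93.8479/221.12824 = 0.4244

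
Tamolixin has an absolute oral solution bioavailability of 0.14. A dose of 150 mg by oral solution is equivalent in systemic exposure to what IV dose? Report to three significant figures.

D_iv = 21.0 mg

Systemic exposure from an extravascular dose = F × D_ev, so the equivalent IV dose is F × D_ev.
D_iv = F × D_ev = 0.14 × 150 = 21 mg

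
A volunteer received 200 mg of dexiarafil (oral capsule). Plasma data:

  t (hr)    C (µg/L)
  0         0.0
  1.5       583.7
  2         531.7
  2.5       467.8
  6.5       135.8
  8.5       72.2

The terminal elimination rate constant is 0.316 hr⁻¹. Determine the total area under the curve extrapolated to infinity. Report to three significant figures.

AUC = 2610 µg/L·hr

Trapezoidal AUC_0→8.5:
  [0→1.5]: (0.0+583.7)/2 × 1.5 = 437.775
  [1.5→2]: (583.7+531.7)/2 × 0.5 = 278.85
  [2→2.5]: (531.7+467.8)/2 × 0.5 = 249.875
  [2.5→6.5]: (467.8+135.8)/2 × 4 = 1207.2
  [6.5→8.5]: (135.8+72.2)/2 × 2 = 208.0
  Sum = 2381.7 µg/L·hr
Extrapolated tail: C_last / k_e = 72.2 / 0.316 = 228.481
AUC_0→∞ = 2381.7 + 228.481 = 2610.181 µg/L·hr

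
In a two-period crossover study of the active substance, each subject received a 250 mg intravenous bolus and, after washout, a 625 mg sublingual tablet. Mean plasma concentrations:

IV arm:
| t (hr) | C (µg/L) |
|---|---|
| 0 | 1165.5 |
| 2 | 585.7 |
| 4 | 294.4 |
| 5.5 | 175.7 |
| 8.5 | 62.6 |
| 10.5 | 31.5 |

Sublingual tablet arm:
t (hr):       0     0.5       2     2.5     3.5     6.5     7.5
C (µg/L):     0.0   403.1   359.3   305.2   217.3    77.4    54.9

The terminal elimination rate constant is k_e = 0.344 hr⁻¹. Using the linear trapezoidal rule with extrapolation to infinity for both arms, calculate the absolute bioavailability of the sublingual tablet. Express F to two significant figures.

F = 0.20

Trapezoidal AUC_0→10.5 (IV):
  [0→2]: (1165.5+585.7)/2 × 2 = 1751.2
  [2→4]: (585.7+294.4)/2 × 2 = 880.1
  [4→5.5]: (294.4+175.7)/2 × 1.5 = 352.575
  [5.5→8.5]: (175.7+62.6)/2 × 3 = 357.45
  [8.5→10.5]: (62.6+31.5)/2 × 2 = 94.1
  Sum = 3435.425 µg/L·hr
IV tail: 31.5/0.344 = 91.570; AUC_iv,0→∞ = 3435.425 + 91.570 = 3526.995 µg/L·hr
Trapezoidal AUC_0→7.5 (sublingual tablet):
  [0→0.5]: (0.0+403.1)/2 × 0.5 = 100.775
  [0.5→2]: (403.1+359.3)/2 × 1.5 = 571.8
  [2→2.5]: (359.3+305.2)/2 × 0.5 = 166.125
  [2.5→3.5]: (305.2+217.3)/2 × 1 = 261.25
  [3.5→6.5]: (217.3+77.4)/2 × 3 = 442.05
  [6.5→7.5]: (77.4+54.9)/2 × 1 = 66.15
  Sum = 1608.15 µg/L·hr
sublingual tablet tail: 54.9/0.344 = 159.593; AUC_ev,0→∞ = 1608.15 + 159.593 = 1767.743 µg/L·hr
F = (AUC_ev/D_ev)/(AUC_iv/D_iv) = (1767.743/625)/(3526.995/250) = 2.8283888/14.10798 = 0.2005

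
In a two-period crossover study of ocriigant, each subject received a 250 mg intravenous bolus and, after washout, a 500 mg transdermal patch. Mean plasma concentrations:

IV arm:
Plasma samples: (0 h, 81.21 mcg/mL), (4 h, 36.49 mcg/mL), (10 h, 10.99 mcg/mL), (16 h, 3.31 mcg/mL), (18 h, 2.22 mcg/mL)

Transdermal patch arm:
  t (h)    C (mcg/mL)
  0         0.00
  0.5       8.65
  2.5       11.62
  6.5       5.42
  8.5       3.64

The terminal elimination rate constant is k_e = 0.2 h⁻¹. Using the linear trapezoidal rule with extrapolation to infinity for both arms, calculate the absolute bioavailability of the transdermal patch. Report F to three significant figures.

F = 0.0958

Trapezoidal AUC_0→18 (IV):
  [0→4]: (81.21+36.49)/2 × 4 = 235.4
  [4→10]: (36.49+10.99)/2 × 6 = 142.44
  [10→16]: (10.99+3.31)/2 × 6 = 42.9
  [16→18]: (3.31+2.22)/2 × 2 = 5.53
  Sum = 426.27 mcg/mL·h
IV tail: 2.22/0.2 = 11.100; AUC_iv,0→∞ = 426.27 + 11.100 = 437.37 mcg/mL·h
Trapezoidal AUC_0→8.5 (transdermal patch):
  [0→0.5]: (0.00+8.65)/2 × 0.5 = 2.1625
  [0.5→2.5]: (8.65+11.62)/2 × 2 = 20.27
  [2.5→6.5]: (11.62+5.42)/2 × 4 = 34.08
  [6.5→8.5]: (5.42+3.64)/2 × 2 = 9.06
  Sum = 65.5725 mcg/mL·h
transdermal patch tail: 3.64/0.2 = 18.200; AUC_ev,0→∞ = 65.5725 + 18.200 = 83.7725 mcg/mL·h
F = (AUC_ev/D_ev)/(AUC_iv/D_iv) = (83.7725/500)/(437.37/250) = 0.167545/1.74948 = 0.0958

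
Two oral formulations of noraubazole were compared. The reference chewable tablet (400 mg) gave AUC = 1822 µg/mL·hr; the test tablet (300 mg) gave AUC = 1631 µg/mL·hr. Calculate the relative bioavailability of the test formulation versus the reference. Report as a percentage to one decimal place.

F_rel = (AUC_test/D_test) / (AUC_ref/D_ref)
      = (1631/300) / (1822/400)
      = 5.43667 / 4.555 = 1.1936 = 119.36%

F_rel = 119.4%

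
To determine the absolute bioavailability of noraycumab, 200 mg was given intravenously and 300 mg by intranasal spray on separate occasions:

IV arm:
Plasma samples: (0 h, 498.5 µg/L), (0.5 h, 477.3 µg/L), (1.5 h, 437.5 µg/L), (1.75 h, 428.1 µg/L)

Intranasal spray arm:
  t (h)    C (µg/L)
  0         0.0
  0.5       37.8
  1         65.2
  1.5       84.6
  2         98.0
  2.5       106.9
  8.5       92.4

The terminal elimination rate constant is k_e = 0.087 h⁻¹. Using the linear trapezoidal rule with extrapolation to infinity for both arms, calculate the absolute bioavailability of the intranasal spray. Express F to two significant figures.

Trapezoidal AUC_0→1.75 (IV):
  [0→0.5]: (498.5+477.3)/2 × 0.5 = 243.95
  [0.5→1.5]: (477.3+437.5)/2 × 1 = 457.4
  [1.5→1.75]: (437.5+428.1)/2 × 0.25 = 108.2
  Sum = 809.55 µg/L·h
IV tail: 428.1/0.087 = 4920.690; AUC_iv,0→∞ = 809.55 + 4920.690 = 5730.24 µg/L·h
Trapezoidal AUC_0→8.5 (intranasal spray):
  [0→0.5]: (0.0+37.8)/2 × 0.5 = 9.45
  [0.5→1]: (37.8+65.2)/2 × 0.5 = 25.75
  [1→1.5]: (65.2+84.6)/2 × 0.5 = 37.45
  [1.5→2]: (84.6+98.0)/2 × 0.5 = 45.65
  [2→2.5]: (98.0+106.9)/2 × 0.5 = 51.225
  [2.5→8.5]: (106.9+92.4)/2 × 6 = 597.9
  Sum = 767.425 µg/L·h
intranasal spray tail: 92.4/0.087 = 1062.069; AUC_ev,0→∞ = 767.425 + 1062.069 = 1829.494 µg/L·h
F = (AUC_ev/D_ev)/(AUC_iv/D_iv) = (1829.494/300)/(5730.24/200) = 6.09831/28.6512 = 0.2128

F = 0.21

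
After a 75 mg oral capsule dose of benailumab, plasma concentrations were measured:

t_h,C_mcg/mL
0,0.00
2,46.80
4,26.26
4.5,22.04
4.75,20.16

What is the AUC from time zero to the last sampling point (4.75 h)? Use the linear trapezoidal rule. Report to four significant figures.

Trapezoidal AUC_0→4.75:
  [0→2]: (0.00+46.80)/2 × 2 = 46.8
  [2→4]: (46.80+26.26)/2 × 2 = 73.06
  [4→4.5]: (26.26+22.04)/2 × 0.5 = 12.075
  [4.5→4.75]: (22.04+20.16)/2 × 0.25 = 5.275
  Sum = 137.21 mcg/mL·h

AUC = 137.2 mcg/mL·h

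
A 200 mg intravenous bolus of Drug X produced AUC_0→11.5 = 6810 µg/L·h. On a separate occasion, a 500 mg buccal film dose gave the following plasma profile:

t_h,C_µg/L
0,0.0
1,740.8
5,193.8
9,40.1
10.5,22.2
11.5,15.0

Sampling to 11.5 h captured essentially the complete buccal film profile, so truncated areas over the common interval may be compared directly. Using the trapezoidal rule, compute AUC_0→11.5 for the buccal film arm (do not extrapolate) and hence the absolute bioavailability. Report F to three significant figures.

Trapezoidal AUC_0→11.5 (buccal film):
  [0→1]: (0.0+740.8)/2 × 1 = 370.4
  [1→5]: (740.8+193.8)/2 × 4 = 1869.2
  [5→9]: (193.8+40.1)/2 × 4 = 467.8
  [9→10.5]: (40.1+22.2)/2 × 1.5 = 46.725
  [10.5→11.5]: (22.2+15.0)/2 × 1 = 18.6
  Sum = 2772.725 µg/L·h
F = (AUC_ev/D_ev)/(AUC_iv/D_iv) = (2772.725/500)/(6810/200) = 5.54545/34.05 = 0.1629

F = 0.163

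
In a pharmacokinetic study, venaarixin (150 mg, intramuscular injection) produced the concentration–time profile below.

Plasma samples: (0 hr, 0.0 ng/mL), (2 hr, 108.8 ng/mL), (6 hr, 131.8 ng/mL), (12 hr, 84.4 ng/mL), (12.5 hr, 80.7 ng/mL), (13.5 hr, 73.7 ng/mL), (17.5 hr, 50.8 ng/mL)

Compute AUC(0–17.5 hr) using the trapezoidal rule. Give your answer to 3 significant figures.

AUC = 1610 ng/mL·hr

Trapezoidal AUC_0→17.5:
  [0→2]: (0.0+108.8)/2 × 2 = 108.8
  [2→6]: (108.8+131.8)/2 × 4 = 481.2
  [6→12]: (131.8+84.4)/2 × 6 = 648.6
  [12→12.5]: (84.4+80.7)/2 × 0.5 = 41.275
  [12.5→13.5]: (80.7+73.7)/2 × 1 = 77.2
  [13.5→17.5]: (73.7+50.8)/2 × 4 = 249.0
  Sum = 1606.075 ng/mL·hr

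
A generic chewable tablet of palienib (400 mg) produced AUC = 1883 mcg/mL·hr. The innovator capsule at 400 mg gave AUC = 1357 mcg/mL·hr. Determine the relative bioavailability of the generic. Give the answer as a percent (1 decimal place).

F_rel = (AUC_test/D_test) / (AUC_ref/D_ref)
      = (1883/400) / (1357/400)
      = 4.7075 / 3.3925 = 1.3876 = 138.76%

F_rel = 138.8%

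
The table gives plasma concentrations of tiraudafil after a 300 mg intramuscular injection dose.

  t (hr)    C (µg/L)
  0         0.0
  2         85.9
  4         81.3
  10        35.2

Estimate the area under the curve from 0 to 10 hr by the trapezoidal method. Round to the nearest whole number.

Trapezoidal AUC_0→10:
  [0→2]: (0.0+85.9)/2 × 2 = 85.9
  [2→4]: (85.9+81.3)/2 × 2 = 167.2
  [4→10]: (81.3+35.2)/2 × 6 = 349.5
  Sum = 602.6 µg/L·hr

AUC = 603 µg/L·hr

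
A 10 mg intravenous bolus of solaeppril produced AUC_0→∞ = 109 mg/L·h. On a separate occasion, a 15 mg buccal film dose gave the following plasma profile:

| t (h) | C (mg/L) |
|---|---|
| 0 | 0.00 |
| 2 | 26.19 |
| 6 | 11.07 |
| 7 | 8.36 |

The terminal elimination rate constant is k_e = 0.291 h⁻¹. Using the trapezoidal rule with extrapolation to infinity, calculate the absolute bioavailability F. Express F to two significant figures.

F = 0.85

Trapezoidal AUC_0→7 (buccal film):
  [0→2]: (0.00+26.19)/2 × 2 = 26.19
  [2→6]: (26.19+11.07)/2 × 4 = 74.52
  [6→7]: (11.07+8.36)/2 × 1 = 9.715
  Sum = 110.425 mg/L·h
Tail: C_last/k_e = 8.36/0.291 = 28.729
AUC_0→∞ (buccal film) = 110.425 + 28.729 = 139.154 mg/L·h
F = (AUC_ev/D_ev)/(AUC_iv/D_iv) = (139.154/15)/(109/10) = 9.27693/10.9 = 0.8511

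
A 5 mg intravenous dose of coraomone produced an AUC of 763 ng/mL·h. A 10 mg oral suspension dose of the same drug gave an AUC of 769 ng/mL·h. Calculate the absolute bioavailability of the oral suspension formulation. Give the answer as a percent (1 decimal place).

F = (AUC_ev / D_ev) / (AUC_iv / D_iv)
  = (769/10) / (763/5)
  = 76.9 / 152.6 = 0.5039
  = 50.39%

F = 50.4%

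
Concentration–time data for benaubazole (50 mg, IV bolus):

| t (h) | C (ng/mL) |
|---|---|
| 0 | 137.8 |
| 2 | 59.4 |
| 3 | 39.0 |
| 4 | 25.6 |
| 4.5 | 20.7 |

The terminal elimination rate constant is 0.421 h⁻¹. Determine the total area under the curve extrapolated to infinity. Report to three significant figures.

Trapezoidal AUC_0→4.5:
  [0→2]: (137.8+59.4)/2 × 2 = 197.2
  [2→3]: (59.4+39.0)/2 × 1 = 49.2
  [3→4]: (39.0+25.6)/2 × 1 = 32.3
  [4→4.5]: (25.6+20.7)/2 × 0.5 = 11.575
  Sum = 290.275 ng/mL·h
Extrapolated tail: C_last / k_e = 20.7 / 0.421 = 49.169
AUC_0→∞ = 290.275 + 49.169 = 339.444 ng/mL·h

AUC = 339 ng/mL·h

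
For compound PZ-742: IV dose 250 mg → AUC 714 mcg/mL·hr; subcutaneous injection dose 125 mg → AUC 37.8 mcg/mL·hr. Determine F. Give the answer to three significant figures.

F = 0.106

F = (AUC_ev / D_ev) / (AUC_iv / D_iv)
  = (37.8/125) / (714/250)
  = 0.3024 / 2.856 = 0.1059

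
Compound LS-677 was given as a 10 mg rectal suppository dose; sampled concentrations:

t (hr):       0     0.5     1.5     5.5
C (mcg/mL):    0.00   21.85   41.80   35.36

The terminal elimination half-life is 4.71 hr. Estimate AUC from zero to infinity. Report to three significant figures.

Trapezoidal AUC_0→5.5:
  [0→0.5]: (0.00+21.85)/2 × 0.5 = 5.4625
  [0.5→1.5]: (21.85+41.80)/2 × 1 = 31.825
  [1.5→5.5]: (41.80+35.36)/2 × 4 = 154.32
  Sum = 191.6075 mcg/mL·hr
k_e = ln2 / t½ = 0.693147 / 4.71 = 0.1472 hr^-1
Extrapolated tail: C_last / k_e = 35.36 / 0.1472 = 240.217
AUC_0→∞ = 191.6075 + 240.217 = 431.8245 mcg/mL·hr

AUC = 432 mcg/mL·hr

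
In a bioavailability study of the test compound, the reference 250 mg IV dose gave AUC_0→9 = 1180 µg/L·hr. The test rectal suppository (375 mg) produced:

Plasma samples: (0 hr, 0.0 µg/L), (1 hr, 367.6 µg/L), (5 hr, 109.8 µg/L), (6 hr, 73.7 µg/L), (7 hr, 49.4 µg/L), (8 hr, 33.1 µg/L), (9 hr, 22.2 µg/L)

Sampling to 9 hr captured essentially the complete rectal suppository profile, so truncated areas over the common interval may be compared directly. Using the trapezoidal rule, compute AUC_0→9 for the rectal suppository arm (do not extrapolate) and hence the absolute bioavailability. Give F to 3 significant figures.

Trapezoidal AUC_0→9 (rectal suppository):
  [0→1]: (0.0+367.6)/2 × 1 = 183.8
  [1→5]: (367.6+109.8)/2 × 4 = 954.8
  [5→6]: (109.8+73.7)/2 × 1 = 91.75
  [6→7]: (73.7+49.4)/2 × 1 = 61.55
  [7→8]: (49.4+33.1)/2 × 1 = 41.25
  [8→9]: (33.1+22.2)/2 × 1 = 27.65
  Sum = 1360.8 µg/L·hr
F = (AUC_ev/D_ev)/(AUC_iv/D_iv) = (1360.8/375)/(1180/250) = 3.6288/4.72 = 0.7688

F = 0.769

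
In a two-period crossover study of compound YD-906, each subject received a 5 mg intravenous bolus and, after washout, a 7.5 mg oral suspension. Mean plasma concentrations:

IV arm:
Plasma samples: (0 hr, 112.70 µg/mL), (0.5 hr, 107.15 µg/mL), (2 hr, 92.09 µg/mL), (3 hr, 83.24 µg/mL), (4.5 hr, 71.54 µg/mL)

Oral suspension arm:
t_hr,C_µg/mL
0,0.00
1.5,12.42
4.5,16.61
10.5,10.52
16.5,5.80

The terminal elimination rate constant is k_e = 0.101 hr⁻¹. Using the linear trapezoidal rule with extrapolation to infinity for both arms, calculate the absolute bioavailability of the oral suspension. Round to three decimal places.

F = 0.144

Trapezoidal AUC_0→4.5 (IV):
  [0→0.5]: (112.70+107.15)/2 × 0.5 = 54.9625
  [0.5→2]: (107.15+92.09)/2 × 1.5 = 149.43
  [2→3]: (92.09+83.24)/2 × 1 = 87.665
  [3→4.5]: (83.24+71.54)/2 × 1.5 = 116.085
  Sum = 408.1425 µg/mL·hr
IV tail: 71.54/0.101 = 708.317; AUC_iv,0→∞ = 408.1425 + 708.317 = 1116.4595 µg/mL·hr
Trapezoidal AUC_0→16.5 (oral suspension):
  [0→1.5]: (0.00+12.42)/2 × 1.5 = 9.315
  [1.5→4.5]: (12.42+16.61)/2 × 3 = 43.545
  [4.5→10.5]: (16.61+10.52)/2 × 6 = 81.39
  [10.5→16.5]: (10.52+5.80)/2 × 6 = 48.96
  Sum = 183.21 µg/mL·hr
oral suspension tail: 5.80/0.101 = 57.426; AUC_ev,0→∞ = 183.21 + 57.426 = 240.636 µg/mL·hr
F = (AUC_ev/D_ev)/(AUC_iv/D_iv) = (240.636/7.5)/(1116.4595/5) = 32.0848/223.2919 = 0.1437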